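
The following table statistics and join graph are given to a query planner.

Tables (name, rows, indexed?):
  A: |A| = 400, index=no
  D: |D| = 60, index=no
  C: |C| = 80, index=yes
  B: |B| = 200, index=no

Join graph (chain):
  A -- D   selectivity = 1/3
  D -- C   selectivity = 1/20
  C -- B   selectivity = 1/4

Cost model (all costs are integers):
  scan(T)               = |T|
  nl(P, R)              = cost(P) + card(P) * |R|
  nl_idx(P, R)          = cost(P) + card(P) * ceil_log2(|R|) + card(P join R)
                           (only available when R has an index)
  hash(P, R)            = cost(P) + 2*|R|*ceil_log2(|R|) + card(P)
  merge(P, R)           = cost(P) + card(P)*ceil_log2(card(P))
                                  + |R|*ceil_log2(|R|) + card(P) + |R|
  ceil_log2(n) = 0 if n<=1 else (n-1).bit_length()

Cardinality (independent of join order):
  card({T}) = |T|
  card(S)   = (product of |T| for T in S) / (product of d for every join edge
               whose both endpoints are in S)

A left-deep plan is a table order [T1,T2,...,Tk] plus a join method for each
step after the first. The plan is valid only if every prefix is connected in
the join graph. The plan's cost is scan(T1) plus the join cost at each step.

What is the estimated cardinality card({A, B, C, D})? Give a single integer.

1600000

Tables in S: A(400), B(200), C(80), D(60)
Edges inside S: A-D(d=3), D-C(d=20), C-B(d=4)
numerator = 400 * 200 * 80 * 60 = 384000000
denominator = 3 * 20 * 4 = 240
card(S) = 384000000 / 240 = 1600000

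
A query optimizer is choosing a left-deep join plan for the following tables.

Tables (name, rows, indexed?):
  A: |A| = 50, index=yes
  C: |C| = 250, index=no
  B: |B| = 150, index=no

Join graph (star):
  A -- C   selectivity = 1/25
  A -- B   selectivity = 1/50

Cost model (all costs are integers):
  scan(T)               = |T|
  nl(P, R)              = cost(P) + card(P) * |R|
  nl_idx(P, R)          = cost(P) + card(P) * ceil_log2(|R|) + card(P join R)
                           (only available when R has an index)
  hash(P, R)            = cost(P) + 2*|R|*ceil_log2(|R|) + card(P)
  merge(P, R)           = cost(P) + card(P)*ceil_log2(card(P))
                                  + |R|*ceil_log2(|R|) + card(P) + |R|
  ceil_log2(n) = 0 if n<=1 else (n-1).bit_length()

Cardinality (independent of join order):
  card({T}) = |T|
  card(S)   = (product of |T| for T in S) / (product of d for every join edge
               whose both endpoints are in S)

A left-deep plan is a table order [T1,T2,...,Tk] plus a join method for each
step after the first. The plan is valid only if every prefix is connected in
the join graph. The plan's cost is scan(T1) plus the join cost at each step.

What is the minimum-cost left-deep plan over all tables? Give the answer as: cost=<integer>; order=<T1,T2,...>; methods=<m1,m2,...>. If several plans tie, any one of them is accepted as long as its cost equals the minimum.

cost=4000; order=C,A,B; methods=hash,hash

Selinger DP (subsets sized 1..n):
  {A}: scan cost=50, card=50
  {C}: scan cost=250, card=250
  {B}: scan cost=150, card=150
  {AC}: card=500; try (A,hash)→1100, (A,nl_idx)→2250, (C,merge)→2650, (A,merge)→2850, (C,hash)→4100, (C,nl)→12550 …(+1); best=1100 via (A,hash)
  {AB}: card=150; try (A,hash)→900, (A,nl_idx)→1200, (B,merge)→1750, (A,merge)→1850, (B,hash)→2500, (B,nl)→7550 …(+1); best=900 via (A,hash)
  {ABC}: card=1500; try (B,hash)→4000, (C,merge)→4500, (C,hash)→5050, (B,merge)→7450, (C,nl)→38400, (B,nl)→76100; best=4000 via (B,hash)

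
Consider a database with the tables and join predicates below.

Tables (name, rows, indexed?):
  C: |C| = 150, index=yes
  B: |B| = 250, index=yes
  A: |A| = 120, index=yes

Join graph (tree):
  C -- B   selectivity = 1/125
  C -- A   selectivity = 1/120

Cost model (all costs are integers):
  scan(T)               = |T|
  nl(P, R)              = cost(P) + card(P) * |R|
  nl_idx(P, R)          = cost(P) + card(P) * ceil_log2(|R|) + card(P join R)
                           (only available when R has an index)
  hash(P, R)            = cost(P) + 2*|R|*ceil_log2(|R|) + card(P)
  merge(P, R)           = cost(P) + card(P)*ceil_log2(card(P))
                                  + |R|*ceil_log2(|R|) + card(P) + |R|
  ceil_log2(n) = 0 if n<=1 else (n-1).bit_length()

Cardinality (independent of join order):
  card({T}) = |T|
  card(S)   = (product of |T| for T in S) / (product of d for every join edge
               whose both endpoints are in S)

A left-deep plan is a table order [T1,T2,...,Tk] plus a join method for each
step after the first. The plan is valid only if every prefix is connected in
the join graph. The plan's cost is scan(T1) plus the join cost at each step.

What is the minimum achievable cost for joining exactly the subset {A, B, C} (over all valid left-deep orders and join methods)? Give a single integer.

2730

Selinger DP over subsets of {A,B,C}:
  {C}: scan cost=150, card=150
  {B}: scan cost=250, card=250
  {A}: scan cost=120, card=120
  {BC}: card=300; try (B,nl_idx)→1650, (C,nl_idx)→2550, (C,hash)→2900, (B,merge)→3750, (C,merge)→3850, (B,hash)→4300 …(+2); best=1650 via (B,nl_idx)
  {AC}: card=150; try (C,nl_idx)→1230, (A,nl_idx)→1350, (A,hash)→1980, (C,merge)→2430, (A,merge)→2460, (C,hash)→2640 …(+2); best=1230 via (C,nl_idx)
  {ABC}: card=300; try (B,nl_idx)→2730, (A,hash)→3630, (A,nl_idx)→4050, (B,merge)→4830, (B,hash)→5380, (A,merge)→5610 …(+2); best=2730 via (B,nl_idx)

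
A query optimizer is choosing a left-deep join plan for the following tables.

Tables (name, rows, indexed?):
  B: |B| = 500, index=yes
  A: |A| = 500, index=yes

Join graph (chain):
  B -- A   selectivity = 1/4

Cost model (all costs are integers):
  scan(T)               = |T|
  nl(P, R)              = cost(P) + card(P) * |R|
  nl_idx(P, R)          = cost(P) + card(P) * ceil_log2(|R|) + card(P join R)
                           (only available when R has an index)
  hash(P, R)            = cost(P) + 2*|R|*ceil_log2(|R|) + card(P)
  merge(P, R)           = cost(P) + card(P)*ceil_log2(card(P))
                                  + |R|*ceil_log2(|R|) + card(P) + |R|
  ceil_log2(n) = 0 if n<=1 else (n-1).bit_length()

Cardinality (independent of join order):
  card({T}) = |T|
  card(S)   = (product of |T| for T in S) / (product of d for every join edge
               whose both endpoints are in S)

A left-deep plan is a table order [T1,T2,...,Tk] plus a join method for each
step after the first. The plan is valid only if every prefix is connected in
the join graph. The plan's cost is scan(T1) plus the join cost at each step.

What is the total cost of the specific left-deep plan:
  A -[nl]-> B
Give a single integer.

step 1: scan A: cost=500, card=500
step 2: join B via nl
    card(P join B) = 500*500/(4) = 62500
    cost = 500 + 500*500 = 250500

250500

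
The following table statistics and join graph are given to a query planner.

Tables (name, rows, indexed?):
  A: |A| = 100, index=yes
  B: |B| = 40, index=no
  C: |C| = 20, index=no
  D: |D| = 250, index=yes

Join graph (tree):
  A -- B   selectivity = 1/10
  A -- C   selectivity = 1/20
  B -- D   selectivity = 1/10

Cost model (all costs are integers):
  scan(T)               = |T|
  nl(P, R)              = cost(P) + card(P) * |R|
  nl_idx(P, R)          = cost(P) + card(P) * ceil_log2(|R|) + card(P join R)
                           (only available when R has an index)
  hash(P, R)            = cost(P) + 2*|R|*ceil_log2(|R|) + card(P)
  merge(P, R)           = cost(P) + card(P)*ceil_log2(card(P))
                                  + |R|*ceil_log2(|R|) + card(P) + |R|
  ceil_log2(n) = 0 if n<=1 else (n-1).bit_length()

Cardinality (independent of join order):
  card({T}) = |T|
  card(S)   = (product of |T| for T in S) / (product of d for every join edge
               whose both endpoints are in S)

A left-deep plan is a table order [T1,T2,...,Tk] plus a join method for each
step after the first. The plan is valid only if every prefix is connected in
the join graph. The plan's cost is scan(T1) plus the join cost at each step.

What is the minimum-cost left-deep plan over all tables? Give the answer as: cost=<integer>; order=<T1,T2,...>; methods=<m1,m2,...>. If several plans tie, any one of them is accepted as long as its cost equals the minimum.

cost=5240; order=C,A,B,D; methods=nl_idx,hash,hash

Selinger DP (subsets sized 1..n):
  {A}: scan cost=100, card=100
  {B}: scan cost=40, card=40
  {C}: scan cost=20, card=20
  {D}: scan cost=250, card=250
  {AB}: card=400; try (B,hash)→680, (A,nl_idx)→720, (A,merge)→1120, (B,merge)→1180, (A,hash)→1480, (A,nl)→4040 …(+1); best=680 via (B,hash)
  {AC}: card=100; try (A,nl_idx)→260, (C,hash)→400, (A,merge)→940, (C,merge)→1020, (A,hash)→1440, (A,nl)→2020 …(+1); best=260 via (A,nl_idx)
  {BD}: card=1000; try (B,hash)→980, (D,nl_idx)→1360, (D,merge)→2570, (B,merge)→2780, (D,hash)→4080, (D,nl)→10040 …(+1); best=980 via (B,hash)
  {ABC}: card=400; try (B,hash)→840, (C,hash)→1280, (B,merge)→1340, (B,nl)→4260, (C,merge)→4800, (C,nl)→8680; best=840 via (B,hash)
  {ABD}: card=10000; try (A,hash)→3380, (D,hash)→5080, (D,merge)→6930, (A,merge)→12780, (D,nl_idx)→13880, (A,nl_idx)→17980 …(+2); best=3380 via (A,hash)
  {ABCD}: card=10000; try (D,hash)→5240, (D,merge)→7090, (C,hash)→13580, (D,nl_idx)→14040, (D,nl)→100840, (C,merge)→153500 …(+1); best=5240 via (D,hash)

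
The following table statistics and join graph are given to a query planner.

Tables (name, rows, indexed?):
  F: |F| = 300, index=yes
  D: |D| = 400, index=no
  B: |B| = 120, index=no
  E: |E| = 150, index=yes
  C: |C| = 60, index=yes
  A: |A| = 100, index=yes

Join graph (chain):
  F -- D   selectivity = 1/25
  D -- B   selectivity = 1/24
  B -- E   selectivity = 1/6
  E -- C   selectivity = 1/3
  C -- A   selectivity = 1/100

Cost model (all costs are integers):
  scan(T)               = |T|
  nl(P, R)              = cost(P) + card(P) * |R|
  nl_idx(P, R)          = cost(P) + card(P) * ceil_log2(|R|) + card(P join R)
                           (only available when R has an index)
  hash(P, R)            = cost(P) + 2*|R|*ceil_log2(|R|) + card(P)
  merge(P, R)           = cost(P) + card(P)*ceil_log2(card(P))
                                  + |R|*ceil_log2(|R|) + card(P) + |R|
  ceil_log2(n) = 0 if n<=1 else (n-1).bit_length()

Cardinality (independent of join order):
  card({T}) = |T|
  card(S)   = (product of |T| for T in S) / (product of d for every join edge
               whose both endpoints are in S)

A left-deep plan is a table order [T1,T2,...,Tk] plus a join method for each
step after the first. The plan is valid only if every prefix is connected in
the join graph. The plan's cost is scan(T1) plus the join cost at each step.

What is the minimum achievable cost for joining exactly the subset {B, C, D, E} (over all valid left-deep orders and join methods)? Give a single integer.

Selinger DP over subsets of {B,C,D,E}:
  {D}: scan cost=400, card=400
  {B}: scan cost=120, card=120
  {E}: scan cost=150, card=150
  {C}: scan cost=60, card=60
  {BD}: card=2000; try (B,hash)→2480, (D,merge)→5080, (B,merge)→5360, (D,hash)→7440, (D,nl)→48120, (B,nl)→48400; best=2480 via (B,hash)
  {BE}: card=3000; try (B,hash)→1980, (E,merge)→2430, (B,merge)→2460, (E,hash)→2640, (E,nl_idx)→4080, (E,nl)→18120 …(+1); best=1980 via (B,hash)
  {CE}: card=3000; try (C,hash)→1020, (E,merge)→1830, (C,merge)→1920, (E,hash)→2520, (E,nl_idx)→3540, (C,nl_idx)→4050 …(+2); best=1020 via (C,hash)
  {BDE}: card=50000; try (E,hash)→6880, (D,hash)→12180, (E,merge)→27830, (D,merge)→44980, (E,nl_idx)→68480, (E,nl)→302480 …(+1); best=6880 via (E,hash)
  {BCE}: card=60000; try (C,hash)→5700, (B,hash)→5700, (B,merge)→40980, (C,merge)→41400, (C,nl_idx)→79980, (C,nl)→181980 …(+1); best=5700 via (C,hash)
  {BCDE}: card=1000000; try (C,hash)→57600, (D,hash)→72900, (C,merge)→857300, (D,merge)→1029700, (C,nl_idx)→1306880, (C,nl)→3006880 …(+1); best=57600 via (C,hash)

57600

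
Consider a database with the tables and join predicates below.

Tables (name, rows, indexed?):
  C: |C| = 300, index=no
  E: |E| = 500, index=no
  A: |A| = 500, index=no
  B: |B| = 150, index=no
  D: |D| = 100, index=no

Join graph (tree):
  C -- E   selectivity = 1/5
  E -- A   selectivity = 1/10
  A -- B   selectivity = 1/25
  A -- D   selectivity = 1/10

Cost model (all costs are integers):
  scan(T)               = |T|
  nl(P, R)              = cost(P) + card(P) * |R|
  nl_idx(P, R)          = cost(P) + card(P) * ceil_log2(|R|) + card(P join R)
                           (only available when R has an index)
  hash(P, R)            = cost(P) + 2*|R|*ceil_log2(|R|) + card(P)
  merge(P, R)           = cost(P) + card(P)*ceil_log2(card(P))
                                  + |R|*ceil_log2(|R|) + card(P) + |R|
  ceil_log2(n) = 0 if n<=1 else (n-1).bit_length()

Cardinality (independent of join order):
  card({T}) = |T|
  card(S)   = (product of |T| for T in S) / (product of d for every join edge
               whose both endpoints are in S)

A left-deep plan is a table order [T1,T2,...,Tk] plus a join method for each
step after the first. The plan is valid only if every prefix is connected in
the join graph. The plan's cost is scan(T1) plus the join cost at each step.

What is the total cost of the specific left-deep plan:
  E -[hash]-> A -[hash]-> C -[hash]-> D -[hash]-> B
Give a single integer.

16544200

step 1: scan E: cost=500, card=500
step 2: join A via hash
    card(P join A) = 500*500/(10) = 25000
    cost = 500 + 2*500*9 + 500 = 10000
step 3: join C via hash
    card(P join C) = 25000*300/(5) = 1500000
    cost = 10000 + 2*300*9 + 25000 = 40400
step 4: join D via hash
    card(P join D) = 1500000*100/(10) = 15000000
    cost = 40400 + 2*100*7 + 1500000 = 1541800
step 5: join B via hash
    card(P join B) = 15000000*150/(25) = 90000000
    cost = 1541800 + 2*150*8 + 15000000 = 16544200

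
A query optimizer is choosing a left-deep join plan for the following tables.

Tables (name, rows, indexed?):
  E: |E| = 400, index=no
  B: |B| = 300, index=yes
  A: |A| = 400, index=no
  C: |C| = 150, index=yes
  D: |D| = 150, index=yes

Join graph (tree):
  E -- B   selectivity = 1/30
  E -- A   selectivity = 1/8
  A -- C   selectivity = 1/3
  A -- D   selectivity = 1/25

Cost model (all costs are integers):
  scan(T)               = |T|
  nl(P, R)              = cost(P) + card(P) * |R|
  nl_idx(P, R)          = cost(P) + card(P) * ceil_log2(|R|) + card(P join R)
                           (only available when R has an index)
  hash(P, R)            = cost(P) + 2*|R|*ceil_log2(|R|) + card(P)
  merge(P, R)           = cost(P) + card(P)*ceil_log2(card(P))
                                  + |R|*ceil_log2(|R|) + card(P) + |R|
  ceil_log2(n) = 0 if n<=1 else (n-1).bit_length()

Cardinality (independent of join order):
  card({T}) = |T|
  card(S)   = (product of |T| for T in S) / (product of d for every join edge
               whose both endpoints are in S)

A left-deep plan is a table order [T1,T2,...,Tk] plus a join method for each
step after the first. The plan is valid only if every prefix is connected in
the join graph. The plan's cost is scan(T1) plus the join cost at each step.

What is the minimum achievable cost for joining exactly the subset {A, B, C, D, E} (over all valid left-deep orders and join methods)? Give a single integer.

Selinger DP over subsets of {A,B,C,D,E}:
  {E}: scan cost=400, card=400
  {B}: scan cost=300, card=300
  {A}: scan cost=400, card=400
  {C}: scan cost=150, card=150
  {D}: scan cost=150, card=150
  {BE}: card=4000; try (B,hash)→6200, (E,merge)→7300, (B,merge)→7400, (E,hash)→7800, (B,nl_idx)→8000, (E,nl)→120300 …(+1); best=6200 via (B,hash)
  {AE}: card=20000; try (E,hash)→8000, (A,hash)→8000, (E,merge)→8400, (A,merge)→8400, (E,nl)→160400, (A,nl)→160400; best=8000 via (E,hash)
  {AC}: card=20000; try (C,hash)→3200, (A,merge)→5500, (C,merge)→5750, (A,hash)→7500, (C,nl_idx)→23600, (A,nl)→60150 …(+1); best=3200 via (C,hash)
  {AD}: card=2400; try (D,hash)→3200, (A,merge)→5500, (D,merge)→5750, (D,nl_idx)→6000, (A,hash)→7500, (A,nl)→60150 …(+1); best=3200 via (D,hash)
  {ABE}: card=200000; try (A,hash)→17400, (B,hash)→33400, (A,merge)→62200, (B,merge)→331000, (B,nl_idx)→388000, (A,nl)→1606200 …(+1); best=17400 via (A,hash)
  {ACE}: card=1000000; try (E,hash)→30400, (C,hash)→30400, (E,merge)→327200, (C,merge)→329350, (C,nl_idx)→1168000, (C,nl)→3008000 …(+1); best=30400 via (E,hash)
  {ADE}: card=120000; try (E,hash)→12800, (D,hash)→30400, (E,merge)→38400, (D,nl_idx)→288000, (D,merge)→329350, (E,nl)→963200 …(+1); best=12800 via (E,hash)
  {ACD}: card=120000; try (C,hash)→8000, (D,hash)→25600, (C,merge)→35750, (C,nl_idx)→142400, (D,nl_idx)→283200, (D,merge)→324550 …(+2); best=8000 via (C,hash)
  {ABCE}: card=10000000; try (C,hash)→219800, (B,hash)→1035800, (C,merge)→3818750, (C,nl_idx)→11617400, (B,nl_idx)→19030400, (B,merge)→21033400 …(+2); best=219800 via (C,hash)
  {ABDE}: card=1200000; try (B,hash)→138200, (D,hash)→219800, (B,merge)→2175800, (B,nl_idx)→2292800, (D,nl_idx)→2817400, (D,merge)→3818750 …(+2); best=138200 via (B,hash)
  {ACDE}: card=6000000; try (E,hash)→135200, (C,hash)→135200, (D,hash)→1032800, (E,merge)→2172000, (C,merge)→2174150, (C,nl_idx)→6972800 …(+5); best=135200 via (E,hash)
  {ABCDE}: card=60000000; try (C,hash)→1340600, (B,hash)→6140600, (D,hash)→10222200, (C,merge)→26539550, (C,nl_idx)→69738200, (B,nl_idx)→114135200 …(+6); best=1340600 via (C,hash)

1340600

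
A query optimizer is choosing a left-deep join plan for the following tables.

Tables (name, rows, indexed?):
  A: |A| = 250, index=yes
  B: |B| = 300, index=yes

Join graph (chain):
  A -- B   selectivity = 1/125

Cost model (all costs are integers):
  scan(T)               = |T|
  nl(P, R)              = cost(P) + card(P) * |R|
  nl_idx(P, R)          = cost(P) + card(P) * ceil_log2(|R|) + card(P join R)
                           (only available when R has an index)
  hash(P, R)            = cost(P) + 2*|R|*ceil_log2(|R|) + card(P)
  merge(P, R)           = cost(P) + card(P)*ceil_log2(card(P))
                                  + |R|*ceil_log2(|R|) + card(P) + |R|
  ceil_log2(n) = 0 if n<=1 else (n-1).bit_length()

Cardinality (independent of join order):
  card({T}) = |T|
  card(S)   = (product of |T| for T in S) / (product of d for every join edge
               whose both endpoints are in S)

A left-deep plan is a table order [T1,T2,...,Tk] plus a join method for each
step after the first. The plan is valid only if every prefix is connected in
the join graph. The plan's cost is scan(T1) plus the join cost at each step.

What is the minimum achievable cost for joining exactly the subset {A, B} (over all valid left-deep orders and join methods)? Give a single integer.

3100

Selinger DP over subsets of {A,B}:
  {A}: scan cost=250, card=250
  {B}: scan cost=300, card=300
  {AB}: card=600; try (B,nl_idx)→3100, (A,nl_idx)→3300, (A,hash)→4600, (B,merge)→5500, (A,merge)→5550, (B,hash)→5900 …(+2); best=3100 via (B,nl_idx)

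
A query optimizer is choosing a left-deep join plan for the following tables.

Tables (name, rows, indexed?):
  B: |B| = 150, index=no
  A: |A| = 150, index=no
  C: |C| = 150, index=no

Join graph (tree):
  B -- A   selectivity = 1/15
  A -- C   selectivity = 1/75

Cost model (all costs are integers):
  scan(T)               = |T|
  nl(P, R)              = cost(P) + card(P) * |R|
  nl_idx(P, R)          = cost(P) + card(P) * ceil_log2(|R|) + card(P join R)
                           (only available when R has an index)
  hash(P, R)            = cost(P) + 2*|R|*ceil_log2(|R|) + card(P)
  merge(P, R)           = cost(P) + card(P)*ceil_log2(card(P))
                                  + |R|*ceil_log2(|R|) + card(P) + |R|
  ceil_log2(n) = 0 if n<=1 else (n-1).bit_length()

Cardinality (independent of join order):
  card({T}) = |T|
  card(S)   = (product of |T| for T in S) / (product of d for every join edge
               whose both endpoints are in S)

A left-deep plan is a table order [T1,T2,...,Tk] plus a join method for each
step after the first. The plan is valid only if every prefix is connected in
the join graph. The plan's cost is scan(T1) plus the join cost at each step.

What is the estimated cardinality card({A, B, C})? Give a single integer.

3000

Tables in S: A(150), B(150), C(150)
Edges inside S: B-A(d=15), A-C(d=75)
numerator = 150 * 150 * 150 = 3375000
denominator = 15 * 75 = 1125
card(S) = 3375000 / 1125 = 3000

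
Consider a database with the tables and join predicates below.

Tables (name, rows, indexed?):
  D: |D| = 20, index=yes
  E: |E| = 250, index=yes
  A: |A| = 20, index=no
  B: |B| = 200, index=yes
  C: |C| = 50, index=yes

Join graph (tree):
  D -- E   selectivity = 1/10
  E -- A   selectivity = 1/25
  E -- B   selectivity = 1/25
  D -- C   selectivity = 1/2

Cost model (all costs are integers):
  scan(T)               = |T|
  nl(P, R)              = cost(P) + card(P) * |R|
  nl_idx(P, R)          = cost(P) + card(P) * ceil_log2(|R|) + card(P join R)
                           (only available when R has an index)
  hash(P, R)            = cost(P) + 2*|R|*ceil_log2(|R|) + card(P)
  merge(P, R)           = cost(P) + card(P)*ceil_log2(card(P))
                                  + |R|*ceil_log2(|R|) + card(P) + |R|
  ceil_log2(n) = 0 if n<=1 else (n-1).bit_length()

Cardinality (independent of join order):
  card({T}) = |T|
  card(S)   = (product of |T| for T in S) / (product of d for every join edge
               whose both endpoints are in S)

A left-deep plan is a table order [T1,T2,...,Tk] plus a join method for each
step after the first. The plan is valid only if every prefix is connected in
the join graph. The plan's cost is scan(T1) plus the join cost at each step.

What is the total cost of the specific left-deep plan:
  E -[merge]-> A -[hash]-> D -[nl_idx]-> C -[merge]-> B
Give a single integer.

step 1: scan E: cost=250, card=250
step 2: join A via merge
    card(P join A) = 250*20/(25) = 200
    cost = 250 + 250*8 + 20*5 + 250 + 20 = 2620
step 3: join D via hash
    card(P join D) = 200*20/(10) = 400
    cost = 2620 + 2*20*5 + 200 = 3020
step 4: join C via nl_idx
    card(P join C) = 400*50/(2) = 10000
    cost = 3020 + 400*6 + 10000 = 15420
step 5: join B via merge
    card(P join B) = 10000*200/(25) = 80000
    cost = 15420 + 10000*14 + 200*8 + 10000 + 200 = 167220

167220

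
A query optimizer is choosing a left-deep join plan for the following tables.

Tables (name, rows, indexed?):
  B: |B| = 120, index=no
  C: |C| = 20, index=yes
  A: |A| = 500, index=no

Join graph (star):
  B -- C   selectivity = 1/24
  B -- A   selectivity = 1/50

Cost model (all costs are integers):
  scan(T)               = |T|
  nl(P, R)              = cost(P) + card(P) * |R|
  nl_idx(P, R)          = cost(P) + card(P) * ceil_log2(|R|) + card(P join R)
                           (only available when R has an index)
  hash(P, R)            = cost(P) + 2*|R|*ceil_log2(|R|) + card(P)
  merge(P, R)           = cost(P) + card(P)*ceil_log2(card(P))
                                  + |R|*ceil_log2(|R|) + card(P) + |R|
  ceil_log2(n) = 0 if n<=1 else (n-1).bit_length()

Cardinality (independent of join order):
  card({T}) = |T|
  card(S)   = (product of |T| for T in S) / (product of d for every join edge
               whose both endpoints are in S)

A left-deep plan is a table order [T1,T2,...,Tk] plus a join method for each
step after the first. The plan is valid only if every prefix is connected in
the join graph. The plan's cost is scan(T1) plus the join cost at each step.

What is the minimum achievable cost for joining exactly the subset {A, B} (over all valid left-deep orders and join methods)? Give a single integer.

Selinger DP over subsets of {A,B}:
  {B}: scan cost=120, card=120
  {A}: scan cost=500, card=500
  {AB}: card=1200; try (B,hash)→2680, (A,merge)→6080, (B,merge)→6460, (A,hash)→9240, (A,nl)→60120, (B,nl)→60500; best=2680 via (B,hash)

2680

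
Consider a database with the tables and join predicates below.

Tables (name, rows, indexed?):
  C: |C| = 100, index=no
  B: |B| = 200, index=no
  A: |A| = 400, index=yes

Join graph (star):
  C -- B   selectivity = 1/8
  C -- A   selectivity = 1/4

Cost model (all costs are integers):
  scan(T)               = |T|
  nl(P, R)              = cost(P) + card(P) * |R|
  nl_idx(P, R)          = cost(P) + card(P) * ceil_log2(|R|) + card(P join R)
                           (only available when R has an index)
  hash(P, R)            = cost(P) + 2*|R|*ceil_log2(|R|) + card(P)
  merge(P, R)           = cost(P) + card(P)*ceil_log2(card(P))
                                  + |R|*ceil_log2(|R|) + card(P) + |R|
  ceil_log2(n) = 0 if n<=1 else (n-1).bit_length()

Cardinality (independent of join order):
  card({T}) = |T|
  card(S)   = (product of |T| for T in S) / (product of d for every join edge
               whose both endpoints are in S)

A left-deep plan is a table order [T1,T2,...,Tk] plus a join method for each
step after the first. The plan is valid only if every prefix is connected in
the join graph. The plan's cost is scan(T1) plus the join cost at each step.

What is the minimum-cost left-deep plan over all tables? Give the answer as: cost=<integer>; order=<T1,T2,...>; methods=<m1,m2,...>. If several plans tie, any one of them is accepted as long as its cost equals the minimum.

cost=11500; order=B,C,A; methods=hash,hash

Selinger DP (subsets sized 1..n):
  {C}: scan cost=100, card=100
  {B}: scan cost=200, card=200
  {A}: scan cost=400, card=400
  {BC}: card=2500; try (C,hash)→1800, (B,merge)→2700, (C,merge)→2800, (B,hash)→3400, (B,nl)→20100, (C,nl)→20200; best=1800 via (C,hash)
  {AC}: card=10000; try (C,hash)→2200, (A,merge)→4900, (C,merge)→5200, (A,hash)→7400, (A,nl_idx)→11000, (A,nl)→40100 …(+1); best=2200 via (C,hash)
  {ABC}: card=250000; try (A,hash)→11500, (B,hash)→15400, (A,merge)→38300, (B,merge)→154000, (A,nl_idx)→274300, (A,nl)→1001800 …(+1); best=11500 via (A,hash)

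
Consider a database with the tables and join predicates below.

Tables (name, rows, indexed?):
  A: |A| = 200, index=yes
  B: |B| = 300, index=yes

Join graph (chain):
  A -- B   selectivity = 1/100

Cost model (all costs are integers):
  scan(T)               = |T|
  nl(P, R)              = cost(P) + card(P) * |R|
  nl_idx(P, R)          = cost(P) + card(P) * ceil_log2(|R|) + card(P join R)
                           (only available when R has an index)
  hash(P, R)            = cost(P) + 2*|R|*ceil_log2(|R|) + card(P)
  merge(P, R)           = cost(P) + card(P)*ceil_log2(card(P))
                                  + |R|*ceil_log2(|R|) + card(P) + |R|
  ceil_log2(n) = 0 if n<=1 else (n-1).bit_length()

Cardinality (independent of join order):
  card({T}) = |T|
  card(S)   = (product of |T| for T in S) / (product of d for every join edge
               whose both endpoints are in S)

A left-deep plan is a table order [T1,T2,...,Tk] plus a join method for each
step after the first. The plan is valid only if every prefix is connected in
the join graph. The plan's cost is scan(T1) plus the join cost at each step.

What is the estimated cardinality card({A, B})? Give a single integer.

Tables in S: A(200), B(300)
Edges inside S: A-B(d=100)
numerator = 200 * 300 = 60000
denominator = 100 = 100
card(S) = 60000 / 100 = 600

600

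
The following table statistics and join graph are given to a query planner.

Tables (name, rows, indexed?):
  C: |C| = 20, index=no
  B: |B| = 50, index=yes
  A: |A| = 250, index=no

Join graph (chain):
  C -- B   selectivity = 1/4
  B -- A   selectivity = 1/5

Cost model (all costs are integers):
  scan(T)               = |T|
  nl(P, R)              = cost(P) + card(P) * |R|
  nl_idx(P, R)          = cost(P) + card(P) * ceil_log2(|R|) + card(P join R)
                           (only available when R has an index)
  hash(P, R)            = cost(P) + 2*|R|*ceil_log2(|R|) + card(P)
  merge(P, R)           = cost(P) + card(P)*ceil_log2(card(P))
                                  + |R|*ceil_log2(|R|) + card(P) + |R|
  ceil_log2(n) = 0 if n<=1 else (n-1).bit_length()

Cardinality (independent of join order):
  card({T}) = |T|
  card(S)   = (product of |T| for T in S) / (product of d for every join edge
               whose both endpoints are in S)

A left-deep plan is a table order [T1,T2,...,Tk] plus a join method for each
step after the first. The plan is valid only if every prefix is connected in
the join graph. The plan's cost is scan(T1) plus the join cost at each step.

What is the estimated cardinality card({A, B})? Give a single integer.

2500

Tables in S: A(250), B(50)
Edges inside S: B-A(d=5)
numerator = 250 * 50 = 12500
denominator = 5 = 5
card(S) = 12500 / 5 = 2500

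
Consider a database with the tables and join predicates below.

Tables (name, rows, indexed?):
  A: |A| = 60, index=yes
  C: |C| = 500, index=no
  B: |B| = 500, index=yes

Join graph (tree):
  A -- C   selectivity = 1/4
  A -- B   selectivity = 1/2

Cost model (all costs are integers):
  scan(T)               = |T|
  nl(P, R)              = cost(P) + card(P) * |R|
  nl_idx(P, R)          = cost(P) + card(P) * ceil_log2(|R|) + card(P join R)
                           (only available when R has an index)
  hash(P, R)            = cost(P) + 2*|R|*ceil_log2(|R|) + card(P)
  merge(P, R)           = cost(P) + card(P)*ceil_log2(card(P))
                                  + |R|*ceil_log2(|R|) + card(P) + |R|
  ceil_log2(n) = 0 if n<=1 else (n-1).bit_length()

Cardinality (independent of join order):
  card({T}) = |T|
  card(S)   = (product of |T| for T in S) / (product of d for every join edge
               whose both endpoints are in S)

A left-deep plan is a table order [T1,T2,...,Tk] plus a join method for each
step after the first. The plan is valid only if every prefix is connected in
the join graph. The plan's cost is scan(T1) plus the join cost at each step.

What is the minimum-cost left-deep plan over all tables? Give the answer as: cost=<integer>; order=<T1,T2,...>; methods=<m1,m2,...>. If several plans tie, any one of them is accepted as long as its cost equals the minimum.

Selinger DP (subsets sized 1..n):
  {A}: scan cost=60, card=60
  {C}: scan cost=500, card=500
  {B}: scan cost=500, card=500
  {AC}: card=7500; try (A,hash)→1720, (C,merge)→5480, (A,merge)→5920, (C,hash)→9120, (A,nl_idx)→11000, (C,nl)→30060 …(+1); best=1720 via (A,hash)
  {AB}: card=15000; try (A,hash)→1720, (B,merge)→5480, (A,merge)→5920, (B,hash)→9120, (B,nl_idx)→15600, (A,nl_idx)→18500 …(+2); best=1720 via (A,hash)
  {ABC}: card=1875000; try (B,hash)→18220, (C,hash)→25720, (B,merge)→111720, (C,merge)→231720, (B,nl_idx)→1944220, (B,nl)→3751720 …(+1); best=18220 via (B,hash)

cost=18220; order=C,A,B; methods=hash,hash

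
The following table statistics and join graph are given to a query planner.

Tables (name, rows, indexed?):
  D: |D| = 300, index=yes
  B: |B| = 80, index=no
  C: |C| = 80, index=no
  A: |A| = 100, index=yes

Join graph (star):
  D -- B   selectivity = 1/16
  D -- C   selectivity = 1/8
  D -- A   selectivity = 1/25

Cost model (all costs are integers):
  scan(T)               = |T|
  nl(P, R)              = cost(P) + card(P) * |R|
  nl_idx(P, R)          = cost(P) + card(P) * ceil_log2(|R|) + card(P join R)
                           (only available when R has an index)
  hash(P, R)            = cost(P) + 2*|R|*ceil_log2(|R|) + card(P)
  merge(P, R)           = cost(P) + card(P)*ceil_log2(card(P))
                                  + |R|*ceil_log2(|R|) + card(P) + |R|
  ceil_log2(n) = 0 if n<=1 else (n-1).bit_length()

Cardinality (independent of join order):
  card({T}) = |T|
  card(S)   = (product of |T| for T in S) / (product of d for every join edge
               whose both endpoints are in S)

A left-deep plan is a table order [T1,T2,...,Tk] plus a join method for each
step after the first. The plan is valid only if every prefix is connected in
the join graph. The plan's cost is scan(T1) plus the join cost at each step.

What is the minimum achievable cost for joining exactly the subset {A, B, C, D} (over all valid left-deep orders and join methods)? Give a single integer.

11440

Selinger DP over subsets of {A,B,C,D}:
  {D}: scan cost=300, card=300
  {B}: scan cost=80, card=80
  {C}: scan cost=80, card=80
  {A}: scan cost=100, card=100
  {BD}: card=1500; try (B,hash)→1720, (D,nl_idx)→2300, (D,merge)→3720, (B,merge)→3940, (D,hash)→5560, (D,nl)→24080 …(+1); best=1720 via (B,hash)
  {CD}: card=3000; try (C,hash)→1720, (D,merge)→3720, (D,nl_idx)→3800, (C,merge)→3940, (D,hash)→5560, (D,nl)→24080 …(+1); best=1720 via (C,hash)
  {AD}: card=1200; try (A,hash)→2000, (D,nl_idx)→2200, (A,nl_idx)→3600, (D,merge)→3900, (A,merge)→4100, (D,hash)→5600 …(+2); best=2000 via (A,hash)
  {BCD}: card=15000; try (C,hash)→4340, (B,hash)→5840, (C,merge)→20360, (B,merge)→41360, (C,nl)→121720, (B,nl)→241720; best=4340 via (C,hash)
  {ABD}: card=6000; try (B,hash)→4320, (A,hash)→4620, (B,merge)→17040, (A,nl_idx)→18220, (A,merge)→20520, (B,nl)→98000 …(+1); best=4320 via (B,hash)
  {ACD}: card=12000; try (C,hash)→4320, (A,hash)→6120, (C,merge)→17040, (A,nl_idx)→34720, (A,merge)→41520, (C,nl)→98000 …(+1); best=4320 via (C,hash)
  {ABCD}: card=60000; try (C,hash)→11440, (B,hash)→17440, (A,hash)→20740, (C,merge)→88960, (A,nl_idx)→169340, (B,merge)→184960 …(+4); best=11440 via (C,hash)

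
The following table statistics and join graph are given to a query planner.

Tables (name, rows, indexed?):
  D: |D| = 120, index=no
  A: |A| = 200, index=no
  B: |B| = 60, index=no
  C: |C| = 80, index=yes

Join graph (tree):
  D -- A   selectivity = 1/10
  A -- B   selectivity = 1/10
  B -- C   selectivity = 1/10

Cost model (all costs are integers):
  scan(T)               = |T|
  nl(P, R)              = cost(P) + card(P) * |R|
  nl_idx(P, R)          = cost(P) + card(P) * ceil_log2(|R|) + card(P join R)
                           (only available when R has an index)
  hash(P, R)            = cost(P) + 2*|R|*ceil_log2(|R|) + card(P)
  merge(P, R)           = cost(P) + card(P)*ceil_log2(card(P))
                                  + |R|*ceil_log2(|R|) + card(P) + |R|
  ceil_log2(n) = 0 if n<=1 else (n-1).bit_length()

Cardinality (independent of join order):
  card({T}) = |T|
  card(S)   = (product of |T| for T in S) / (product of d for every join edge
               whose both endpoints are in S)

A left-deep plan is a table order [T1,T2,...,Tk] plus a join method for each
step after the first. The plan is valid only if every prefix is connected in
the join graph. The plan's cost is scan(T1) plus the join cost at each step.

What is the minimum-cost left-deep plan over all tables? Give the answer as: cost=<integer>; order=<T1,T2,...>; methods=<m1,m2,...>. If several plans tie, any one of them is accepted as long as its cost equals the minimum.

cost=14720; order=A,B,C,D; methods=hash,hash,hash

Selinger DP (subsets sized 1..n):
  {D}: scan cost=120, card=120
  {A}: scan cost=200, card=200
  {B}: scan cost=60, card=60
  {C}: scan cost=80, card=80
  {AD}: card=2400; try (D,hash)→2080, (A,merge)→2880, (D,merge)→2960, (A,hash)→3440, (A,nl)→24120, (D,nl)→24200; best=2080 via (D,hash)
  {AB}: card=1200; try (B,hash)→1120, (A,merge)→2280, (B,merge)→2420, (A,hash)→3320, (A,nl)→12060, (B,nl)→12200; best=1120 via (B,hash)
  {BC}: card=480; try (B,hash)→880, (C,nl_idx)→960, (C,merge)→1120, (B,merge)→1140, (C,hash)→1240, (C,nl)→4860 …(+1); best=880 via (B,hash)
  {ABD}: card=14400; try (D,hash)→4000, (B,hash)→5200, (D,merge)→16480, (B,merge)→33700, (D,nl)→145120, (B,nl)→146080; best=4000 via (D,hash)
  {ABC}: card=9600; try (C,hash)→3440, (A,hash)→4560, (A,merge)→7480, (C,merge)→16160, (C,nl_idx)→19120, (A,nl)→96880 …(+1); best=3440 via (C,hash)
  {ABCD}: card=115200; try (D,hash)→14720, (C,hash)→19520, (D,merge)→148400, (C,nl_idx)→220000, (C,merge)→220640, (D,nl)→1155440 …(+1); best=14720 via (D,hash)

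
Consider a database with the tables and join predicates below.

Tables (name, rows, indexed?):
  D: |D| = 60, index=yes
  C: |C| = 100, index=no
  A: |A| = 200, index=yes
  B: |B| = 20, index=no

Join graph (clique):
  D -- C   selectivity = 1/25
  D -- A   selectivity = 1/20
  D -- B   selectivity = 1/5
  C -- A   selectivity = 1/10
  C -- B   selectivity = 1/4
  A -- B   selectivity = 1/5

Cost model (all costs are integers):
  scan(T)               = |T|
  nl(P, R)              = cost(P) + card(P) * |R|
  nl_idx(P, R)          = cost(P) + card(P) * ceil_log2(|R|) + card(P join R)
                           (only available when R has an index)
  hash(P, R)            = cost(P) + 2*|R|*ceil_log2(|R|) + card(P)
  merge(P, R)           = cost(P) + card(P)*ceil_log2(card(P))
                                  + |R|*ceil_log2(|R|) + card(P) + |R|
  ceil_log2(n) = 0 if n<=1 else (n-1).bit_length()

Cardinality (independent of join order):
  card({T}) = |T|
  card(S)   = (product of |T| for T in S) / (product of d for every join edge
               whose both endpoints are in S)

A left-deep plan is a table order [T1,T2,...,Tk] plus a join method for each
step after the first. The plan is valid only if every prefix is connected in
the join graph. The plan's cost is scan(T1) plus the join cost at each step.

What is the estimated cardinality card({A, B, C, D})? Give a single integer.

Tables in S: A(200), B(20), C(100), D(60)
Edges inside S: D-C(d=25), D-A(d=20), D-B(d=5), C-A(d=10), C-B(d=4), A-B(d=5)
numerator = 200 * 20 * 100 * 60 = 24000000
denominator = 25 * 20 * 5 * 10 * 4 * 5 = 500000
card(S) = 24000000 / 500000 = 48

48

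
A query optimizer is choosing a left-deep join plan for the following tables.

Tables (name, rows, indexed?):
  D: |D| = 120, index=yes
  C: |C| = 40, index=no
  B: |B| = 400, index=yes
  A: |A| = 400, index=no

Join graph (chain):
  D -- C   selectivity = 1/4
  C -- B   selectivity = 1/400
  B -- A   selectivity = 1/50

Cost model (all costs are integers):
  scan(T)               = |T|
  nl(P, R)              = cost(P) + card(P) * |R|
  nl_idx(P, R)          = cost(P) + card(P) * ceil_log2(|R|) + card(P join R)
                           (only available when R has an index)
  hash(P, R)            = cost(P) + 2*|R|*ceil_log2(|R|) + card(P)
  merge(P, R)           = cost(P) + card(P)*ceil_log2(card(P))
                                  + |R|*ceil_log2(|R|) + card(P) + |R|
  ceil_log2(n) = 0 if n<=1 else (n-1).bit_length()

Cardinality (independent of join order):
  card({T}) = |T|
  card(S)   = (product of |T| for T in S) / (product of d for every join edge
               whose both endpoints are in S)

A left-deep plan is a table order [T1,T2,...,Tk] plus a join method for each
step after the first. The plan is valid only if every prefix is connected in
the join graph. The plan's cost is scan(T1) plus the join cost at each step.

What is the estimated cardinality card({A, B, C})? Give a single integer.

320

Tables in S: A(400), B(400), C(40)
Edges inside S: C-B(d=400), B-A(d=50)
numerator = 400 * 400 * 40 = 6400000
denominator = 400 * 50 = 20000
card(S) = 6400000 / 20000 = 320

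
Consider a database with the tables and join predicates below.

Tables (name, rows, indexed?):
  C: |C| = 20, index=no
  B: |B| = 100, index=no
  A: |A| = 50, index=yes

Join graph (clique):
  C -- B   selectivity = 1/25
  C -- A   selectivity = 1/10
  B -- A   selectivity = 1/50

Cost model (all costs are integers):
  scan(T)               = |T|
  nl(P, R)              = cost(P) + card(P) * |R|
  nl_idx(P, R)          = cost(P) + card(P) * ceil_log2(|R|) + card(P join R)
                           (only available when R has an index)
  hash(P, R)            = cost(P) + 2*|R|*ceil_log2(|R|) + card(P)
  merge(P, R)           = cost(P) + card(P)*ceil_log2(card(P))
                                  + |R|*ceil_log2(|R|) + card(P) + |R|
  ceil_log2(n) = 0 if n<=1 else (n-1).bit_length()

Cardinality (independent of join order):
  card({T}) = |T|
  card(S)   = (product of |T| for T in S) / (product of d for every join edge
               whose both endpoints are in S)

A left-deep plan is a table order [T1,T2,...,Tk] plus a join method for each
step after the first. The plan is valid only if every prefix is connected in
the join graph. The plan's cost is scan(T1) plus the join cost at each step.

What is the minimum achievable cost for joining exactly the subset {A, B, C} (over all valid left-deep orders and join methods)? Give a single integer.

Selinger DP over subsets of {A,B,C}:
  {C}: scan cost=20, card=20
  {B}: scan cost=100, card=100
  {A}: scan cost=50, card=50
  {BC}: card=80; try (C,hash)→400, (B,merge)→940, (C,merge)→1020, (B,hash)→1440, (B,nl)→2020, (C,nl)→2100; best=400 via (C,hash)
  {AC}: card=100; try (A,nl_idx)→240, (C,hash)→300, (A,merge)→490, (C,merge)→520, (A,hash)→640, (A,nl)→1020 …(+1); best=240 via (A,nl_idx)
  {AB}: card=100; try (A,hash)→800, (A,nl_idx)→800, (B,merge)→1200, (A,merge)→1250, (B,hash)→1500, (B,nl)→5050 …(+1); best=800 via (A,hash)
  {ABC}: card=8; try (A,nl_idx)→888, (A,hash)→1080, (C,hash)→1100, (A,merge)→1390, (C,merge)→1720, (B,hash)→1740 …(+4); best=888 via (A,nl_idx)

888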